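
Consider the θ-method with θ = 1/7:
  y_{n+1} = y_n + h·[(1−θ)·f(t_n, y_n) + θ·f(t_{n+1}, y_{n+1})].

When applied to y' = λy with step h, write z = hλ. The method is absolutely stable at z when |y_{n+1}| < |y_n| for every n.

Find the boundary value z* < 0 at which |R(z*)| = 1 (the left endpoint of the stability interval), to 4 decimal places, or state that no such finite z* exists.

Set f=λy, z=hλ:
  y_{n+1} = y_n + z·[6/7·y_n + 1/7·y_{n+1}] ⇒ (1 − 1/7z)y_{n+1} = (1 + 6/7z)y_n
  R(z) = (1 + 6/7z)/(1 − 1/7z).

Find x<0 with |R(x)|<1.
x=-1.48: |R|=0.2217
R=−1: 1+6/7x = −1+1/7x ⇒ -5/7x=2 ⇒ x=2/(-5/7)=-2.8000
Confirm numerically:
  x=-2.490: |R|=0.83667 <1
  x=-2.348: |R|=0.75824 <1
  x=-1.988: |R|=0.54829 <1
  x=-1.231: |R|=0.04690 <1
  x=-2.970: |R|=1.08526 >1
  x=-2.889: |R|=1.04500 >1
Stable set (-2.8000, 0).

z* = -2.8000.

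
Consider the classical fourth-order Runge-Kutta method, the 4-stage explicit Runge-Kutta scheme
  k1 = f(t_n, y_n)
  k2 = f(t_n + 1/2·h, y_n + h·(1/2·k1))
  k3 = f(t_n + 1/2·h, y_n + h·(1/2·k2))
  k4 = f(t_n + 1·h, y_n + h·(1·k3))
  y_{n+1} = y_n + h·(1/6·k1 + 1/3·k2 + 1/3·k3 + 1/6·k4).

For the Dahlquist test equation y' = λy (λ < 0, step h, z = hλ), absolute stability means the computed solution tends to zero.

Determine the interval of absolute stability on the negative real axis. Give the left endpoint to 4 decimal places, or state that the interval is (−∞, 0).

With y'=λy (z=hλ):
  order 4, 4-stage ⇒ R(z)=1+z+z^2/2+z^3/6+z^4/24
  (e.g. R(-0.87)=0.42257, |R|=0.42257)

Find x<0 with |R(x)|<1.
x=-0.87: |R|=0.4226
|R(-3.04)|=1.4570 |R(-1.63)|=0.2708 |R(-1.44)|=0.2783
Bisect:
  x_lo=-3.1679 |R|=1.7476  x_hi=-0.3699 |R|=0.6908
  mid=-1.76890 |R|=0.28107 →hi
  mid=-2.46838 |R|=0.61828 →hi
  mid=-2.81812 |R|=1.05064 →lo
  mid=-2.64325 |R|=0.80613 →hi
  mid=-2.73069 |R|=0.92075 →hi
  mid=-2.77441 |R|=0.98371 →hi
  mid=-2.79627 |R|=1.01667 →lo
  mid=-2.78534 |R|=1.00006 →lo
  mid=-2.77987 |R|=0.99186 →hi
  mid=-2.78260 |R|=0.99595 →hi
  ...
  [-2.78534,-2.78517] ⇒ x*=-2.7853
Stable set (-2.7853, 0).

(-2.7853, 0).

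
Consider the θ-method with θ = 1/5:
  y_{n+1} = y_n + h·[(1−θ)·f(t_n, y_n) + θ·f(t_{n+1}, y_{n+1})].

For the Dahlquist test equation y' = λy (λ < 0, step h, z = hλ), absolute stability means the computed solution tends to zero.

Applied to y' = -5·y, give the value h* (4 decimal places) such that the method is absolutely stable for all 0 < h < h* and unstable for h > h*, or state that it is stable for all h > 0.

(-3.3333,0); λ=-5 ⇒ h* = (10/3)/5 = 0.6667.

Set f=λy, z=hλ:
  y_{n+1} = y_n + z·[4/5·y_n + 1/5·y_{n+1}] ⇒ (1 − 1/5z)y_{n+1} = (1 + 4/5z)y_n
  so R(z) = (1 + 4/5z)/(1 − 1/5z).

Boundary: |R(x)|=1, x<0.
x=-0.87: |R|=0.2589
R=−1: 1+4/5x = −1+1/5x ⇒ -3/5x=2 ⇒ x=2/(-3/5)=-3.3333
Confirm numerically:
  x=-3.267: |R|=0.97593 <1
  x=-2.684: |R|=0.74649 <1
  x=-2.221: |R|=0.53788 <1
  x=-3.931: |R|=1.20076 >1
  x=-3.896: |R|=1.18975 >1
  x=-3.513: |R|=1.06331 >1
Stable set (-3.3333, 0).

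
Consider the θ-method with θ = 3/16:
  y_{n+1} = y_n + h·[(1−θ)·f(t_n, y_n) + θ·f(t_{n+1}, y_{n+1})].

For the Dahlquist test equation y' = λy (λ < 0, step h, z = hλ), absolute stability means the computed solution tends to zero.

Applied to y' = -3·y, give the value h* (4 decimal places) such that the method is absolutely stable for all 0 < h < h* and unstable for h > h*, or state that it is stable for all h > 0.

(-3.2000,0); λ=-3 ⇒ h* = (16/5)/3 = 1.0667.

Set f=λy, z=hλ:
  y_{n+1} = y_n + z·[13/16·y_n + 3/16·y_{n+1}] ⇒ (1 − 3/16z)y_{n+1} = (1 + 13/16z)y_n
  R(z) = (1 + 13/16z)/(1 − 3/16z).

Find x<0 with |R(x)|<1.
x=-0.67: |R|=0.4048
R=−1: 1+13/16x = −1+3/16x ⇒ -5/8x=2 ⇒ x=2/(-5/8)=-3.2000
Confirm numerically:
  x=-2.648: |R|=0.76946 <1
  x=-2.436: |R|=0.67222 <1
  x=-2.101: |R|=0.50724 <1
  x=-3.793: |R|=1.21659 >1
  x=-3.683: |R|=1.17856 >1
Interval (-3.2000, 0).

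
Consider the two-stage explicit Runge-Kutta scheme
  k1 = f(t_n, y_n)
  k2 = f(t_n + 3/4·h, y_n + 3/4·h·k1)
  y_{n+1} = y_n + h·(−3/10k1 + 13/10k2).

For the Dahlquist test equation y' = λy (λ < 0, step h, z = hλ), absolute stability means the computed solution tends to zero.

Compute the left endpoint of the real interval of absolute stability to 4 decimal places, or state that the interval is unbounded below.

left endpoint -1.0256.

On y'=λy, z=hλ:
  k1=λy_n ⇒ h·k1=z·y_n;  k2=λ(1+3/4z)y_n ⇒ h·k2=z(1+3/4z)y_n
  y_{n+1}/y_n = 1 − 3/10z + 13/10z(1+3/4z) = 1 + z + 39/40z²
  so R(z) = 1 + z + 39/40z².

Boundary: |R(x)|=1, x<0.
x=-0.76: |R|=0.8032
R=1: x+39/40x²=0 ⇒ x=−40/39=-1.0256; min R=1−1/(4·39/40)=0.7436>−1
Confirm numerically:
  x=-0.856: |R|=0.85842 <1
  x=-0.786: |R|=0.81635 <1
  x=-0.603: |R|=0.75152 <1
  x=-1.449: |R|=1.59811 >1
  x=-1.365: |R|=1.45164 >1
  x=-1.349: |R|=1.42531 >1
Stable set (-1.0256, 0).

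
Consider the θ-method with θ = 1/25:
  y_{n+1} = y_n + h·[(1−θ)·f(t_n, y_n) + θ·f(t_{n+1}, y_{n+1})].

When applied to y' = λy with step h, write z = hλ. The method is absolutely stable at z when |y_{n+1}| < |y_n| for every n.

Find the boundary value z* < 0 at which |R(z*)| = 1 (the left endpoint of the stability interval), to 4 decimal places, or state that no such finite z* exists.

With y'=λy (z=hλ):
  y_{n+1} = y_n + z·[24/25·y_n + 1/25·y_{n+1}] ⇒ (1 − 1/25z)y_{n+1} = (1 + 24/25z)y_n
  ⇒ R(z) = (1 + 24/25z)/(1 − 1/25z).

Need |R(x)|<1, x<0.
x=-1.77: |R|=0.6530
R=−1: 1+24/25x = −1+1/25x ⇒ -23/25x=2 ⇒ x=2/(-23/25)=-2.1739
Confirm numerically:
  x=-2.000: |R|=0.85185 <1
  x=-1.359: |R|=0.28893 <1
  x=-1.131: |R|=0.08205 <1
  x=-1.093: |R|=0.04722 <1
  x=-2.677: |R|=1.41807 >1
  x=-2.622: |R|=1.37311 >1
Interval (-2.1739, 0).

left endpoint -2.1739.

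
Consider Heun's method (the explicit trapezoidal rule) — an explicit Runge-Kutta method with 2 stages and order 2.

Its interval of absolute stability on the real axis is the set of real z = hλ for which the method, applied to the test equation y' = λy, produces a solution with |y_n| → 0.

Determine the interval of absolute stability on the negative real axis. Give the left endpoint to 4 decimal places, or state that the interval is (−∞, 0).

With y'=λy (z=hλ):
  order 2, 2-stage ⇒ R(z)=1+z+z^2/2
  (e.g. R(-0.61)=0.57605, |R|=0.57605)

Need |R(x)|<1, x<0.
x=-0.61: |R|=0.5760
|R(-2.24)|=1.2688 |R(-2.04)|=1.0408 |R(-1.5)|=0.6250
Bisect:
  x_lo=-2.7871 |R|=2.0968  x_hi=-0.2700 |R|=0.7665
  mid=-1.52851 |R|=0.63966 →hi
  mid=-2.15778 |R|=1.17023 →lo
  mid=-1.84314 |R|=0.85545 →hi
  mid=-2.00046 |R|=1.00046 →lo
  mid=-1.92180 |R|=0.92486 →hi
  mid=-1.96113 |R|=0.96189 →hi
  mid=-1.98080 |R|=0.98098 →hi
  mid=-1.99063 |R|=0.99067 →hi
  mid=-1.99555 |R|=0.99556 →hi
  mid=-1.99800 |R|=0.99801 →hi
  ...
  [-2.00000,-1.99985] ⇒ x*=-2.0000
Interval (-2.0000, 0).

z∈(-2.0000,0).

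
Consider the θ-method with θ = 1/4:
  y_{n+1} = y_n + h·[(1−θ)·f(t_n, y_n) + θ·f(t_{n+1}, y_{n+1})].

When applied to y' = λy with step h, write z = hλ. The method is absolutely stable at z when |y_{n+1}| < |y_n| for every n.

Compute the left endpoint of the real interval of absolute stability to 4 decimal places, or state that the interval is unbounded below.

On y'=λy, z=hλ:
  y_{n+1} = y_n + z·[3/4·y_n + 1/4·y_{n+1}] ⇒ (1 − 1/4z)y_{n+1} = (1 + 3/4z)y_n
  Hence R(z) = (1 + 3/4z)/(1 − 1/4z).

Solve |R(x)|<1 on ℝ⁻.
x=-1.67: |R|=0.1781
R=−1: 1+3/4x = −1+1/4x ⇒ -1/2x=2 ⇒ x=2/(-1/2)=-4.0000
Confirm numerically:
  x=-3.598: |R|=0.89418 <1
  x=-2.097: |R|=0.37576 <1
  x=-1.644: |R|=0.16513 <1
  x=-4.403: |R|=1.09592 >1
  x=-4.273: |R|=1.06600 >1
  x=-4.039: |R|=1.00970 >1
Stable set (-4.0000, 0).

z* = -4.0000.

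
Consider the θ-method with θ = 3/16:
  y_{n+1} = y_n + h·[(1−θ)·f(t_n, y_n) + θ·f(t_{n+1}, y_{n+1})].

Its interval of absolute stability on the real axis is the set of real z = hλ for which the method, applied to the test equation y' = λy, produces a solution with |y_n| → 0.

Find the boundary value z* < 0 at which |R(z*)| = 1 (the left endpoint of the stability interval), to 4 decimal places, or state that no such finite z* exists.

left endpoint -3.2000.

Test eqn y'=λy, z=hλ:
  y_{n+1} = y_n + z·[13/16·y_n + 3/16·y_{n+1}] ⇒ (1 − 3/16z)y_{n+1} = (1 + 13/16z)y_n
  so R(z) = (1 + 13/16z)/(1 − 3/16z).

Find x<0 with |R(x)|<1.
x=-1.56: |R|=0.2070
R=−1: 1+13/16x = −1+3/16x ⇒ -5/8x=2 ⇒ x=2/(-5/8)=-3.2000
Confirm numerically:
  x=-3.165: |R|=0.98627 <1
  x=-2.873: |R|=0.86718 <1
  x=-1.870: |R|=0.38454 <1
  x=-1.489: |R|=0.16402 <1
  x=-3.612: |R|=1.15353 >1
  x=-3.528: |R|=1.12338 >1
  x=-3.458: |R|=1.09782 >1
Interval (-3.2000, 0).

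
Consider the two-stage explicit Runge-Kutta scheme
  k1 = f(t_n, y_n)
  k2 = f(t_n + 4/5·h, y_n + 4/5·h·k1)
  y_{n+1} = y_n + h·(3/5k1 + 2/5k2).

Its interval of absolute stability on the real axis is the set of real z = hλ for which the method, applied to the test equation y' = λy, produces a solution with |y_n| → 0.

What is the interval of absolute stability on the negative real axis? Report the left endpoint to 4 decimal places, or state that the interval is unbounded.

z∈(-3.1250,0).

Set f=λy, z=hλ:
  k1=λy_n ⇒ h·k1=z·y_n;  k2=λ(1+4/5z)y_n ⇒ h·k2=z(1+4/5z)y_n
  y_{n+1}/y_n = 1 + 3/5z + 2/5z(1+4/5z) = 1 + z + 8/25z²
  R(z) = 1 + z + 8/25z².

Solve |R(x)|<1 on ℝ⁻.
x=-0.98: |R|=0.3273
R=1: x+8/25x²=0 ⇒ x=−25/8=-3.1250; min R=1−1/(4·8/25)=0.2188>−1
Confirm numerically:
  x=-2.949: |R|=0.83391 <1
  x=-2.778: |R|=0.69153 <1
  x=-1.333: |R|=0.23560 <1
  x=-1.261: |R|=0.24784 <1
  x=-3.432: |R|=1.33716 >1
  x=-3.365: |R|=1.25843 >1
Interval (-3.1250, 0).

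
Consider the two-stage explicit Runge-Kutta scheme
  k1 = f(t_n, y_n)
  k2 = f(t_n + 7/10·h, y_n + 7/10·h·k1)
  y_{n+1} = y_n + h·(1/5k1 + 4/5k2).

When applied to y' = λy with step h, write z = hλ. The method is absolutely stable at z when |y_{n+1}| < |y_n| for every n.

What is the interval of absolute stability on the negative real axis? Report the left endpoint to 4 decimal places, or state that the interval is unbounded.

(-1.7857, 0).

Test eqn y'=λy, z=hλ:
  k1=λy_n ⇒ h·k1=z·y_n;  k2=λ(1+7/10z)y_n ⇒ h·k2=z(1+7/10z)y_n
  y_{n+1}/y_n = 1 + 1/5z + 4/5z(1+7/10z) = 1 + z + 14/25z²
  ⇒ R(z) = 1 + z + 14/25z².

Find x<0 with |R(x)|<1.
x=-1.37: |R|=0.6811
R=1: x+14/25x²=0 ⇒ x=−25/14=-1.7857; min R=1−1/(4·14/25)=0.5536>−1
Confirm numerically:
  x=-1.128: |R|=0.58454 <1
  x=-1.097: |R|=0.57691 <1
  x=-1.068: |R|=0.57075 <1
  x=-0.820: |R|=0.55654 <1
  x=-2.110: |R|=1.38318 >1
  x=-2.090: |R|=1.35614 >1
  x=-1.971: |R|=1.20451 >1
Stable set (-1.7857, 0).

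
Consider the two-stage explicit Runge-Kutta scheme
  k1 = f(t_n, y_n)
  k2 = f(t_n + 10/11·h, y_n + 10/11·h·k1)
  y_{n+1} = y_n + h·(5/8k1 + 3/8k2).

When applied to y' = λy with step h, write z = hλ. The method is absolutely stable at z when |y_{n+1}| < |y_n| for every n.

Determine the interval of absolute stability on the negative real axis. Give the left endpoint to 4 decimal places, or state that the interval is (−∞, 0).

z∈(-2.9333,0).

On y'=λy, z=hλ:
  k1=λy_n ⇒ h·k1=z·y_n;  k2=λ(1+10/11z)y_n ⇒ h·k2=z(1+10/11z)y_n
  y_{n+1}/y_n = 1 + 5/8z + 3/8z(1+10/11z) = 1 + z + 15/44z²
  R(z) = 1 + z + 15/44z².

Boundary: |R(x)|=1, x<0.
x=-1.74: |R|=0.2921
R=1: x+15/44x²=0 ⇒ x=−44/15=-2.9333; min R=1−1/(4·15/44)=0.2667>−1
Confirm numerically:
  x=-1.916: |R|=0.33550 <1
  x=-1.890: |R|=0.32776 <1
  x=-1.391: |R|=0.26862 <1
  x=-3.461: |R|=1.62259 >1
  x=-3.191: |R|=1.28030 >1
  x=-3.012: |R|=1.08078 >1
So |R|<1 on (-2.9333, 0).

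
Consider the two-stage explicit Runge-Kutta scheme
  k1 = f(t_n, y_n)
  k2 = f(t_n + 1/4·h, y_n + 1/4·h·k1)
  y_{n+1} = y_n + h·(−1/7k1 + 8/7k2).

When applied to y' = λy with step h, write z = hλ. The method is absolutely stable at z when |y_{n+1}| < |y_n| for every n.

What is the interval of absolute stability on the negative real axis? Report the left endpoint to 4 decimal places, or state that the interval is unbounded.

(-3.5000, 0).

Set f=λy, z=hλ:
  k1=λy_n ⇒ h·k1=z·y_n;  k2=λ(1+1/4z)y_n ⇒ h·k2=z(1+1/4z)y_n
  y_{n+1}/y_n = 1 − 1/7z + 8/7z(1+1/4z) = 1 + z + 2/7z²
  so R(z) = 1 + z + 2/7z².

Need |R(x)|<1, x<0.
x=-0.67: |R|=0.4583
R=1: x+2/7x²=0 ⇒ x=−7/2=-3.5000; min R=1−1/(4·2/7)=0.1250>−1
Confirm numerically:
  x=-3.151: |R|=0.68580 <1
  x=-2.201: |R|=0.18311 <1
  x=-1.963: |R|=0.13796 <1
  x=-4.099: |R|=1.70151 >1
  x=-3.929: |R|=1.48158 >1
Interval (-3.5000, 0).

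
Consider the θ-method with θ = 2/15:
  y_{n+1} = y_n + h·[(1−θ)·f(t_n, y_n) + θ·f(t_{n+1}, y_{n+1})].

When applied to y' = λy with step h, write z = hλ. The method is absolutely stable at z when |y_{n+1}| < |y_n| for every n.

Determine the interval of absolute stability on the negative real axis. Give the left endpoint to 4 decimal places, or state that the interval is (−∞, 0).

On y'=λy, z=hλ:
  y_{n+1} = y_n + z·[13/15·y_n + 2/15·y_{n+1}] ⇒ (1 − 2/15z)y_{n+1} = (1 + 13/15z)y_n
  so R(z) = (1 + 13/15z)/(1 − 2/15z).

Boundary: |R(x)|=1, x<0.
x=-1.54: |R|=0.2777
R=−1: 1+13/15x = −1+2/15x ⇒ -11/15x=2 ⇒ x=2/(-11/15)=-2.7273
Confirm numerically:
  x=-1.485: |R|=0.23957 <1
  x=-1.409: |R|=0.18616 <1
  x=-1.374: |R|=0.16126 <1
  x=-2.933: |R|=1.10845 >1
  x=-2.894: |R|=1.08822 >1
  x=-2.874: |R|=1.07779 >1
So |R|<1 on (-2.7273, 0).

z∈(-2.7273,0).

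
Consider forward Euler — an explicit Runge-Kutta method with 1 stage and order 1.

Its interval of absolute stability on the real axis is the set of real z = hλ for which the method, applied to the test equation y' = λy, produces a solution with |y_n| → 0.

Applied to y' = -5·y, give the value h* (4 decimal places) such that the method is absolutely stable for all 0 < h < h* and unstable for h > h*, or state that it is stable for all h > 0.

(-2.0000,0); λ=-5 ⇒ h* = 0.4000.

With y'=λy (z=hλ):
  order 1, 1-stage ⇒ R(z)=1+z
  (e.g. R(-0.78)=0.22000, |R|=0.22000)

Solve |R(x)|<1 on ℝ⁻.
x=-0.78: |R|=0.2200
|R(-2.12)|=1.1200 |R(-1.73)|=0.7300 |R(-1.33)|=0.3300
Bisect:
  x_lo=-2.5455 |R|=1.5455  x_hi=-0.3671 |R|=0.6329
  mid=-1.45631 |R|=0.45631 →hi
  mid=-2.00093 |R|=1.00093 →lo
  mid=-1.72862 |R|=0.72862 →hi
  mid=-1.86477 |R|=0.86477 →hi
  mid=-1.93285 |R|=0.93285 →hi
  mid=-1.96689 |R|=0.96689 →hi
  mid=-1.98391 |R|=0.98391 →hi
  ...
  [-2.00013,-2.00000] ⇒ x*=-2.0000
So |R|<1 on (-2.0000, 0).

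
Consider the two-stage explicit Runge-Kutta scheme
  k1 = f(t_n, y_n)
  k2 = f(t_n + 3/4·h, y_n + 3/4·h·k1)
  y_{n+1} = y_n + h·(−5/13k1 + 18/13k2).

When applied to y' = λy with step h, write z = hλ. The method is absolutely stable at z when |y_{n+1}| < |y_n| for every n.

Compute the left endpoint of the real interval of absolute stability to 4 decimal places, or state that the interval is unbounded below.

Set f=λy, z=hλ:
  k1=λy_n ⇒ h·k1=z·y_n;  k2=λ(1+3/4z)y_n ⇒ h·k2=z(1+3/4z)y_n
  y_{n+1}/y_n = 1 − 5/13z + 18/13z(1+3/4z) = 1 + z + 27/26z²
  Hence R(z) = 1 + z + 27/26z².

Need |R(x)|<1, x<0.
x=-0.58: |R|=0.7693
R=1: x+27/26x²=0 ⇒ x=−26/27=-0.9630; min R=1−1/(4·27/26)=0.7593>−1
Confirm numerically:
  x=-0.518: |R|=0.76064 <1
  x=-0.492: |R|=0.75937 <1
  x=-0.472: |R|=0.75935 <1
  x=-1.435: |R|=1.70343 >1
  x=-1.180: |R|=1.26595 >1
Stable set (-0.9630, 0).

z* = -0.9630.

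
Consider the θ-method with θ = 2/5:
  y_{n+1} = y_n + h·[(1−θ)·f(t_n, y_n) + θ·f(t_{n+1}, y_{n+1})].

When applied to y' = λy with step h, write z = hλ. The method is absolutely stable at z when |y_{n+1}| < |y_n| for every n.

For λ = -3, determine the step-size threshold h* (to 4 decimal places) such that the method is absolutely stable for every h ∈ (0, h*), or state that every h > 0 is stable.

(-10.0000,0); λ=-3 ⇒ h* = (10)/3 = 3.3333.

On y'=λy, z=hλ:
  y_{n+1} = y_n + z·[3/5·y_n + 2/5·y_{n+1}] ⇒ (1 − 2/5z)y_{n+1} = (1 + 3/5z)y_n
  ⇒ R(z) = (1 + 3/5z)/(1 − 2/5z).

Find x<0 with |R(x)|<1.
x=-1.03: |R|=0.2705
R=−1: 1+3/5x = −1+2/5x ⇒ -1/5x=2 ⇒ x=2/(-1/5)=-10.0000
Confirm numerically:
  x=-9.670: |R|=0.98644 <1
  x=-8.506: |R|=0.93213 <1
  x=-5.239: |R|=0.69240 <1
  x=-10.583: |R|=1.02228 >1
  x=-10.434: |R|=1.01678 >1
  x=-10.034: |R|=1.00136 >1
Stable set (-10.0000, 0).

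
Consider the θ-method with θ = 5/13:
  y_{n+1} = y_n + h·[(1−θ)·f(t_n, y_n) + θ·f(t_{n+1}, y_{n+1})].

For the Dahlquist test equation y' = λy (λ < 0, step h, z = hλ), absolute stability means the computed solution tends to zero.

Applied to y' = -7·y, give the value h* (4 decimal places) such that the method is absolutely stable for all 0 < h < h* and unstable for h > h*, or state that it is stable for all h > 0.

(-8.6667,0); λ=-7 ⇒ h* = (26/3)/7 = 1.2381.

Test eqn y'=λy, z=hλ:
  y_{n+1} = y_n + z·[8/13·y_n + 5/13·y_{n+1}] ⇒ (1 − 5/13z)y_{n+1} = (1 + 8/13z)y_n
  Hence R(z) = (1 + 8/13z)/(1 − 5/13z).

Need |R(x)|<1, x<0.
x=-0.44: |R|=0.6237
R=−1: 1+8/13x = −1+5/13x ⇒ -3/13x=2 ⇒ x=2/(-3/13)=-8.6667
Confirm numerically:
  x=-7.911: |R|=0.95686 <1
  x=-7.334: |R|=0.91951 <1
  x=-6.206: |R|=0.83234 <1
  x=-4.067: |R|=0.58605 <1
  x=-9.159: |R|=1.02512 >1
  x=-9.037: |R|=1.01909 >1
  x=-8.775: |R|=1.00571 >1
So |R|<1 on (-8.6667, 0).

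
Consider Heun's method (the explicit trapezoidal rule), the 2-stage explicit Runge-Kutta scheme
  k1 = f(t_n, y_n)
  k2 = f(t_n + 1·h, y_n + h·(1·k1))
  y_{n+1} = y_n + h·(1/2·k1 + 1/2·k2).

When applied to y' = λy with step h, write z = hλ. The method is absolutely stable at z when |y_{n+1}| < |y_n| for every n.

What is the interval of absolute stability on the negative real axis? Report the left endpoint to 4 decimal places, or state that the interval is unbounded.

z∈(-2.0000,0).

Set f=λy, z=hλ:
  order 2, 2-stage ⇒ R(z)=1+z+z^2/2
  (e.g. R(-1.21)=0.52205, |R|=0.52205)

Solve |R(x)|<1 on ℝ⁻.
x=-1.21: |R|=0.5221
|R(-2.39)|=1.4661 |R(-2.16)|=1.1728 |R(-1.42)|=0.5882
Bisect:
  x_lo=-2.6605 |R|=1.8786  x_hi=-0.0597 |R|=0.9421
  mid=-1.36009 |R|=0.56483 →hi
  mid=-2.01030 |R|=1.01035 →lo
  mid=-1.68519 |R|=0.73475 →hi
  mid=-1.84775 |R|=0.85934 →hi
  mid=-1.92902 |R|=0.93154 →hi
  mid=-1.96966 |R|=0.97012 →hi
  mid=-1.98998 |R|=0.99003 →hi
  mid=-2.00014 |R|=1.00014 →lo
  ...
  [-2.00014,-1.99998] ⇒ x*=-2.0000
So |R|<1 on (-2.0000, 0).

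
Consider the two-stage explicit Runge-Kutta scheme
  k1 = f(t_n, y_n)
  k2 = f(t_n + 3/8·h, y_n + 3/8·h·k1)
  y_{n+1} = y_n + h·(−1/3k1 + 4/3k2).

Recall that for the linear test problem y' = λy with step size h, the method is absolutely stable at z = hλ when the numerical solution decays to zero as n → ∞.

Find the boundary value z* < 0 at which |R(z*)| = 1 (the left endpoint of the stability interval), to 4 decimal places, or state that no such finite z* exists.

Test eqn y'=λy, z=hλ:
  k1=λy_n ⇒ h·k1=z·y_n;  k2=λ(1+3/8z)y_n ⇒ h·k2=z(1+3/8z)y_n
  y_{n+1}/y_n = 1 − 1/3z + 4/3z(1+3/8z) = 1 + z + 1/2z²
  ⇒ R(z) = 1 + z + 1/2z².

Boundary: |R(x)|=1, x<0.
x=-0.43: |R|=0.6624
R=1: x+1/2x²=0 ⇒ x=−2=-2.0000; min R=1−1/(4·1/2)=0.5000>−1
Confirm numerically:
  x=-1.740: |R|=0.77380 <1
  x=-1.445: |R|=0.59901 <1
  x=-1.288: |R|=0.54147 <1
  x=-0.828: |R|=0.51479 <1
  x=-2.575: |R|=1.74031 >1
  x=-2.118: |R|=1.12496 >1
Interval (-2.0000, 0).

z* = -2.0000.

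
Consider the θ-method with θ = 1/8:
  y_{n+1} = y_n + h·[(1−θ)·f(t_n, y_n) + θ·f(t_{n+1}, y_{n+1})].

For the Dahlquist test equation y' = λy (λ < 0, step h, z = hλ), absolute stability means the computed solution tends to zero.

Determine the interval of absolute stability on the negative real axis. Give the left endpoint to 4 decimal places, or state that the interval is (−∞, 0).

z∈(-2.6667,0).

Set f=λy, z=hλ:
  y_{n+1} = y_n + z·[7/8·y_n + 1/8·y_{n+1}] ⇒ (1 − 1/8z)y_{n+1} = (1 + 7/8z)y_n
  R(z) = (1 + 7/8z)/(1 − 1/8z).

Need |R(x)|<1, x<0.
x=-0.64: |R|=0.4074
R=−1: 1+7/8x = −1+1/8x ⇒ -3/4x=2 ⇒ x=2/(-3/4)=-2.6667
Confirm numerically:
  x=-2.243: |R|=0.75183 <1
  x=-1.492: |R|=0.25748 <1
  x=-1.236: |R|=0.07059 <1
  x=-3.155: |R|=1.26266 >1
  x=-2.910: |R|=1.13382 >1
  x=-2.780: |R|=1.06308 >1
Interval (-2.6667, 0).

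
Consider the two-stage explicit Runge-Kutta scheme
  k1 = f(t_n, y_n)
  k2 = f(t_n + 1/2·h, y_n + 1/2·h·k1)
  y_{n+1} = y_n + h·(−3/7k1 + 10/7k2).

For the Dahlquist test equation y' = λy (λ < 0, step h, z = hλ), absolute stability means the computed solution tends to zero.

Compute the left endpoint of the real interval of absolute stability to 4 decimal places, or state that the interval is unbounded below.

left endpoint -1.4000.

With y'=λy (z=hλ):
  k1=λy_n ⇒ h·k1=z·y_n;  k2=λ(1+1/2z)y_n ⇒ h·k2=z(1+1/2z)y_n
  y_{n+1}/y_n = 1 − 3/7z + 10/7z(1+1/2z) = 1 + z + 5/7z²
  Hence R(z) = 1 + z + 5/7z².

Solve |R(x)|<1 on ℝ⁻.
x=-1.45: |R|=1.0518
R=1: x+5/7x²=0 ⇒ x=−7/5=-1.4000; min R=1−1/(4·5/7)=0.6500>−1
Confirm numerically:
  x=-1.331: |R|=0.93440 <1
  x=-1.151: |R|=0.79529 <1
  x=-0.878: |R|=0.67263 <1
  x=-0.613: |R|=0.65541 <1
  x=-1.914: |R|=1.70271 >1
  x=-1.594: |R|=1.22088 >1
  x=-1.487: |R|=1.09241 >1
Interval (-1.4000, 0).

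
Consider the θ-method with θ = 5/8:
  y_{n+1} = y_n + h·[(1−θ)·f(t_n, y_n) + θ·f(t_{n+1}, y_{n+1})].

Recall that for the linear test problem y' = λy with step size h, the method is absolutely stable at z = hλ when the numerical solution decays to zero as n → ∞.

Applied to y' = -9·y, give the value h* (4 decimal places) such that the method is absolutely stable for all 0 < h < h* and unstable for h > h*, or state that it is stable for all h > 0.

Test eqn y'=λy, z=hλ:
  y_{n+1} = y_n + z·[3/8·y_n + 5/8·y_{n+1}] ⇒ (1 − 5/8z)y_{n+1} = (1 + 3/8z)y_n
  Hence R(z) = (1 + 3/8z)/(1 − 5/8z).

Solve |R(x)|<1 on ℝ⁻.
x=-1: |R|=0.3846
x=-2: |R|=0.1111
x=-10: |R|=0.3793
x=-100: |R|=0.5748
θ=5/8≥1/2 ⇒ |1+3/8x|<|1−5/8x| ∀x<0 ⇒ unbounded interval.

interval (−∞, 0). Any h>0 works for λ=-9.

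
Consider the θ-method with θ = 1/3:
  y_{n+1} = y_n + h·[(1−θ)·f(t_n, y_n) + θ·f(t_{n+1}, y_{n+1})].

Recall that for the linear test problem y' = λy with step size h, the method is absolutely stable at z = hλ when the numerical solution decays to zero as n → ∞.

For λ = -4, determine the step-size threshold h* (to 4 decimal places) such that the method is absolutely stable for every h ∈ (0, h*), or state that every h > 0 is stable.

(-6.0000,0); λ=-4 ⇒ h* = (6)/4 = 1.5000.

Test eqn y'=λy, z=hλ:
  y_{n+1} = y_n + z·[2/3·y_n + 1/3·y_{n+1}] ⇒ (1 − 1/3z)y_{n+1} = (1 + 2/3z)y_n
  Hence R(z) = (1 + 2/3z)/(1 − 1/3z).

Need |R(x)|<1, x<0.
x=-0.95: |R|=0.2785
R=−1: 1+2/3x = −1+1/3x ⇒ -1/3x=2 ⇒ x=2/(-1/3)=-6.0000
Confirm numerically:
  x=-3.563: |R|=0.62868 <1
  x=-3.057: |R|=0.51412 <1
  x=-2.443: |R|=0.34650 <1
  x=-6.419: |R|=1.04448 >1
  x=-6.406: |R|=1.04316 >1
  x=-6.333: |R|=1.03568 >1
So |R|<1 on (-6.0000, 0).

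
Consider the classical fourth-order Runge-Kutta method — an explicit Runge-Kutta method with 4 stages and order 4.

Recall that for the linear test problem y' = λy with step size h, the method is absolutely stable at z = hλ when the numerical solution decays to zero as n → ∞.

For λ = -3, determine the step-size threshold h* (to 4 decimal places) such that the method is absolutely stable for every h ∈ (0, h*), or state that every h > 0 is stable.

(-2.7853,0); λ=-3 ⇒ h* = 0.9284.

On y'=λy, z=hλ:
  order 4, 4-stage ⇒ R(z)=1+z+z^2/2+z^3/6+z^4/24
  (e.g. R(-1.4)=0.28273, |R|=0.28273)

Find x<0 with |R(x)|<1.
x=-1.4: |R|=0.2827
|R(-2.2)|=0.4214 |R(-2.07)|=0.3592 |R(-1.88)|=0.3003
Bisect:
  x_lo=-3.3253 |R|=2.1699  x_hi=-0.1149 |R|=0.8915
  mid=-1.72010 |R|=0.27581 →hi
  mid=-2.52272 |R|=0.67110 →hi
  mid=-2.92403 |R|=1.23012 →lo
  mid=-2.72337 |R|=0.91059 →hi
  mid=-2.82370 |R|=1.05946 →lo
  mid=-2.77354 |R|=0.98242 →hi
  mid=-2.79862 |R|=1.02027 →lo
  ...
  [-2.78549,-2.78529] ⇒ x*=-2.7853
Interval (-2.7853, 0).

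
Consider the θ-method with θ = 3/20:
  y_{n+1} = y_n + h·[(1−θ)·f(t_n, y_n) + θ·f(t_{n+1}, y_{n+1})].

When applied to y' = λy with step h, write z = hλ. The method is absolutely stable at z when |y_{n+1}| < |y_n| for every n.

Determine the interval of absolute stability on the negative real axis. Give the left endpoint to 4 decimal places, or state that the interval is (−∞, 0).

Test eqn y'=λy, z=hλ:
  y_{n+1} = y_n + z·[17/20·y_n + 3/20·y_{n+1}] ⇒ (1 − 3/20z)y_{n+1} = (1 + 17/20z)y_n
  so R(z) = (1 + 17/20z)/(1 − 3/20z).

Find x<0 with |R(x)|<1.
x=-1.61: |R|=0.2968
R=−1: 1+17/20x = −1+3/20x ⇒ -7/10x=2 ⇒ x=2/(-7/10)=-2.8571
Confirm numerically:
  x=-2.036: |R|=0.55968 <1
  x=-1.650: |R|=0.32265 <1
  x=-1.292: |R|=0.08226 <1
  x=-1.153: |R|=0.01701 <1
  x=-3.457: |R|=1.27651 >1
  x=-3.409: |R|=1.25560 >1
Stable set (-2.8571, 0).

(-2.8571, 0).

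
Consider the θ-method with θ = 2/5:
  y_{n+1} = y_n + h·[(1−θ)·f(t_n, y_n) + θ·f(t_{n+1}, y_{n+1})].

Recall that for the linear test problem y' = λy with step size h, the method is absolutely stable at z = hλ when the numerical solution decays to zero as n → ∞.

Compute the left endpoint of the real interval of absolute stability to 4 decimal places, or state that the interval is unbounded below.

left endpoint -10.0000.

With y'=λy (z=hλ):
  y_{n+1} = y_n + z·[3/5·y_n + 2/5·y_{n+1}] ⇒ (1 − 2/5z)y_{n+1} = (1 + 3/5z)y_n
  R(z) = (1 + 3/5z)/(1 − 2/5z).

Find x<0 with |R(x)|<1.
x=-1.52: |R|=0.0547
R=−1: 1+3/5x = −1+2/5x ⇒ -1/5x=2 ⇒ x=2/(-1/5)=-10.0000
Confirm numerically:
  x=-7.748: |R|=0.89012 <1
  x=-6.678: |R|=0.81902 <1
  x=-5.233: |R|=0.69178 <1
  x=-10.414: |R|=1.01603 >1
  x=-10.037: |R|=1.00148 >1
Interval (-10.0000, 0).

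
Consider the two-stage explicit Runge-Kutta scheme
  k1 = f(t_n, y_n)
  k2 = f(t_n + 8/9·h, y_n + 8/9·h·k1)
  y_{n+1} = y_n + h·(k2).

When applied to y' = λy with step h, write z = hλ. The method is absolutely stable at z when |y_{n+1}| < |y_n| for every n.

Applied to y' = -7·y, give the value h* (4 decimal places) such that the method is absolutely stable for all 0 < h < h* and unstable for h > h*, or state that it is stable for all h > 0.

On y'=λy, z=hλ:
  k1=λy_n ⇒ h·k1=z·y_n;  k2=λ(1+8/9z)y_n ⇒ h·k2=z(1+8/9z)y_n
  y_{n+1}/y_n = 1 + z(1+8/9z) = 1 + z + 8/9z²
  ⇒ R(z) = 1 + z + 8/9z².

Find x<0 with |R(x)|<1.
x=-0.81: |R|=0.7732
R=1: x+8/9x²=0 ⇒ x=−9/8=-1.1250; min R=1−1/(4·8/9)=0.7188>−1
Confirm numerically:
  x=-1.100: |R|=0.97556 <1
  x=-1.005: |R|=0.89280 <1
  x=-0.937: |R|=0.84342 <1
  x=-0.605: |R|=0.72036 <1
  x=-1.234: |R|=1.11956 >1
  x=-1.165: |R|=1.04142 >1
So |R|<1 on (-1.1250, 0).

(-1.1250,0); λ=-7 ⇒ h* = (9/8)/7 = 0.1607.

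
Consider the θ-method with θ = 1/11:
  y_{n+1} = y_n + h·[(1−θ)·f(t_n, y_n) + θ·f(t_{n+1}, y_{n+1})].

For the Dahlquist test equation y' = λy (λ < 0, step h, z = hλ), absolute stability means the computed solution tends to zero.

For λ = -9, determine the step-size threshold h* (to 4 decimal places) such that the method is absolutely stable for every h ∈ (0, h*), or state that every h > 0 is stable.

On y'=λy, z=hλ:
  y_{n+1} = y_n + z·[10/11·y_n + 1/11·y_{n+1}] ⇒ (1 − 1/11z)y_{n+1} = (1 + 10/11z)y_n
  R(z) = (1 + 10/11z)/(1 − 1/11z).

Solve |R(x)|<1 on ℝ⁻.
x=-1.2: |R|=0.0820
R=−1: 1+10/11x = −1+1/11x ⇒ -9/11x=2 ⇒ x=2/(-9/11)=-2.4444
Confirm numerically:
  x=-2.420: |R|=0.98361 <1
  x=-2.094: |R|=0.75913 <1
  x=-2.033: |R|=0.71588 <1
  x=-1.797: |R|=0.54466 <1
  x=-2.950: |R|=1.32616 >1
  x=-2.942: |R|=1.32119 >1
  x=-2.692: |R|=1.16272 >1
So |R|<1 on (-2.4444, 0).

(-2.4444,0); λ=-9 ⇒ h* = (22/9)/9 = 0.2716.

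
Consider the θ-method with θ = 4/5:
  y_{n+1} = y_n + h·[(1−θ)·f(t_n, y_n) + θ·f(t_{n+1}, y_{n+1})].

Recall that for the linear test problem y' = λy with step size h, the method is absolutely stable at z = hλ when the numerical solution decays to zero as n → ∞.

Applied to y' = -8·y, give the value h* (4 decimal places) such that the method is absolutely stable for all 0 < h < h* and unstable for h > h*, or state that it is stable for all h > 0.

With y'=λy (z=hλ):
  y_{n+1} = y_n + z·[1/5·y_n + 4/5·y_{n+1}] ⇒ (1 − 4/5z)y_{n+1} = (1 + 1/5z)y_n
  R(z) = (1 + 1/5z)/(1 − 4/5z).

Boundary: |R(x)|=1, x<0.
x=-0.78: |R|=0.5197
x=-2: |R|=0.2308
x=-10: |R|=0.1111
x=-100: |R|=0.2346
θ=4/5≥1/2 ⇒ |1+1/5x|<|1−4/5x| ∀x<0 ⇒ stable on all of ℝ⁻.

interval (−∞, 0). Any h>0 works for λ=-8.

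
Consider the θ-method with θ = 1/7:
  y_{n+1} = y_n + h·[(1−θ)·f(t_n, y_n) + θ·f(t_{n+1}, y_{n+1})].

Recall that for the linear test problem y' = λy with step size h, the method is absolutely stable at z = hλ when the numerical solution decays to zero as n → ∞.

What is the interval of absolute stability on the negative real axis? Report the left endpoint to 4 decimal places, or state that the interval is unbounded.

z∈(-2.8000,0).

With y'=λy (z=hλ):
  y_{n+1} = y_n + z·[6/7·y_n + 1/7·y_{n+1}] ⇒ (1 − 1/7z)y_{n+1} = (1 + 6/7z)y_n
  Hence R(z) = (1 + 6/7z)/(1 − 1/7z).

Find x<0 with |R(x)|<1.
x=-0.64: |R|=0.4136
R=−1: 1+6/7x = −1+1/7x ⇒ -5/7x=2 ⇒ x=2/(-5/7)=-2.8000
Confirm numerically:
  x=-1.663: |R|=0.34376 <1
  x=-1.566: |R|=0.27971 <1
  x=-1.307: |R|=0.10136 <1
  x=-1.185: |R|=0.01344 <1
  x=-3.245: |R|=1.21718 >1
  x=-2.898: |R|=1.04950 >1
So |R|<1 on (-2.8000, 0).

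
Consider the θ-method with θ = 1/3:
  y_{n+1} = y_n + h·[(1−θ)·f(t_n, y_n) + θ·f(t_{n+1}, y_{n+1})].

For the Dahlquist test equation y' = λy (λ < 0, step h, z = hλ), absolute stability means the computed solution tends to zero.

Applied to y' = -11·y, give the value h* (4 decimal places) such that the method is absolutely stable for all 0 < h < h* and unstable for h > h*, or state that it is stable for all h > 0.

(-6.0000,0); λ=-11 ⇒ h* = (6)/11 = 0.5455.

On y'=λy, z=hλ:
  y_{n+1} = y_n + z·[2/3·y_n + 1/3·y_{n+1}] ⇒ (1 − 1/3z)y_{n+1} = (1 + 2/3z)y_n
  so R(z) = (1 + 2/3z)/(1 − 1/3z).

Boundary: |R(x)|=1, x<0.
x=-1.46: |R|=0.0179
R=−1: 1+2/3x = −1+1/3x ⇒ -1/3x=2 ⇒ x=2/(-1/3)=-6.0000
Confirm numerically:
  x=-3.959: |R|=0.70671 <1
  x=-2.716: |R|=0.42547 <1
  x=-2.436: |R|=0.34437 <1
  x=-6.557: |R|=1.05828 >1
  x=-6.495: |R|=1.05213 >1
  x=-6.242: |R|=1.02618 >1
Interval (-6.0000, 0).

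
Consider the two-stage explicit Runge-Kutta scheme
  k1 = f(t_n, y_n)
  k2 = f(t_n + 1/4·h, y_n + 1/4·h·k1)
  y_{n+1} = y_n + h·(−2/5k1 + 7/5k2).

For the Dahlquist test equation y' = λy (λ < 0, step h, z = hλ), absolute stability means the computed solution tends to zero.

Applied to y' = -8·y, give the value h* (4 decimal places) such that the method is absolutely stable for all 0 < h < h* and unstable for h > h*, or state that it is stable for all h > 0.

Test eqn y'=λy, z=hλ:
  k1=λy_n ⇒ h·k1=z·y_n;  k2=λ(1+1/4z)y_n ⇒ h·k2=z(1+1/4z)y_n
  y_{n+1}/y_n = 1 − 2/5z + 7/5z(1+1/4z) = 1 + z + 7/20z²
  so R(z) = 1 + z + 7/20z².

Solve |R(x)|<1 on ℝ⁻.
x=-1.19: |R|=0.3056
R=1: x+7/20x²=0 ⇒ x=−20/7=-2.8571; min R=1−1/(4·7/20)=0.2857>−1
Confirm numerically:
  x=-2.434: |R|=0.63952 <1
  x=-2.276: |R|=0.53706 <1
  x=-1.349: |R|=0.28793 <1
  x=-3.328: |R|=1.54845 >1
  x=-3.217: |R|=1.40518 >1
  x=-3.113: |R|=1.27877 >1
Stable set (-2.8571, 0).

(-2.8571,0); λ=-8 ⇒ h* = (20/7)/8 = 0.3571.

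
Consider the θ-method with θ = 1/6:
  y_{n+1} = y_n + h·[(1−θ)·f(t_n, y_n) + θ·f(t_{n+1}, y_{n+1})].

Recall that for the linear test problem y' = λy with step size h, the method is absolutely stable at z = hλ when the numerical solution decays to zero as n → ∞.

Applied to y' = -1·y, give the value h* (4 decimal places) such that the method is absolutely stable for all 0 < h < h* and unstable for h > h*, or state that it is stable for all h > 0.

(-3.0000,0); λ=-1 ⇒ h* = (3)/1 = 3.0000.

On y'=λy, z=hλ:
  y_{n+1} = y_n + z·[5/6·y_n + 1/6·y_{n+1}] ⇒ (1 − 1/6z)y_{n+1} = (1 + 5/6z)y_n
  Hence R(z) = (1 + 5/6z)/(1 − 1/6z).

Solve |R(x)|<1 on ℝ⁻.
x=-1.79: |R|=0.3787
R=−1: 1+5/6x = −1+1/6x ⇒ -2/3x=2 ⇒ x=2/(-2/3)=-3.0000
Confirm numerically:
  x=-2.095: |R|=0.55281 <1
  x=-1.517: |R|=0.21086 <1
  x=-1.369: |R|=0.11467 <1
  x=-3.595: |R|=1.24805 >1
  x=-3.301: |R|=1.12945 >1
  x=-3.064: |R|=1.02824 >1
Stable set (-3.0000, 0).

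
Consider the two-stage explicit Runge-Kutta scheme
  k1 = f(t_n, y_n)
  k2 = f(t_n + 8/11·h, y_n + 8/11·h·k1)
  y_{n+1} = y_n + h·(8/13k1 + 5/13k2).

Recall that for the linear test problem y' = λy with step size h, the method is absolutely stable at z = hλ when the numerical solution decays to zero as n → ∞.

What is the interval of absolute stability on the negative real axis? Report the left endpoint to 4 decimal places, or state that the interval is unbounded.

(-3.5750, 0).

Set f=λy, z=hλ:
  k1=λy_n ⇒ h·k1=z·y_n;  k2=λ(1+8/11z)y_n ⇒ h·k2=z(1+8/11z)y_n
  y_{n+1}/y_n = 1 + 8/13z + 5/13z(1+8/11z) = 1 + z + 40/143z²
  so R(z) = 1 + z + 40/143z².

Boundary: |R(x)|=1, x<0.
x=-1.78: |R|=0.1063
R=1: x+40/143x²=0 ⇒ x=−143/40=-3.5750; min R=1−1/(4·40/143)=0.1062>−1
Confirm numerically:
  x=-3.437: |R|=0.86733 <1
  x=-2.576: |R|=0.28016 <1
  x=-1.645: |R|=0.11193 <1
  x=-3.893: |R|=1.34629 >1
  x=-3.825: |R|=1.26748 >1
  x=-3.751: |R|=1.18466 >1
So |R|<1 on (-3.5750, 0).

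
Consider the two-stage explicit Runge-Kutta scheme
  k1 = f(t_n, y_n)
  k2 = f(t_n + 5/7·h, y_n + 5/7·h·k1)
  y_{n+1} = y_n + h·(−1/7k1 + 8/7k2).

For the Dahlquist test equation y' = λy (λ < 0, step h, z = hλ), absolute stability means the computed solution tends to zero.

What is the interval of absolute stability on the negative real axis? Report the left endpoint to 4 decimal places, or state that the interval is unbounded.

Set f=λy, z=hλ:
  k1=λy_n ⇒ h·k1=z·y_n;  k2=λ(1+5/7z)y_n ⇒ h·k2=z(1+5/7z)y_n
  y_{n+1}/y_n = 1 − 1/7z + 8/7z(1+5/7z) = 1 + z + 40/49z²
  R(z) = 1 + z + 40/49z².

Find x<0 with |R(x)|<1.
x=-0.46: |R|=0.7127
R=1: x+40/49x²=0 ⇒ x=−49/40=-1.2250; min R=1−1/(4·40/49)=0.6937>−1
Confirm numerically:
  x=-0.884: |R|=0.75392 <1
  x=-0.839: |R|=0.73563 <1
  x=-0.816: |R|=0.72756 <1
  x=-1.803: |R|=1.85072 >1
  x=-1.554: |R|=1.41736 >1
  x=-1.314: |R|=1.09547 >1
So |R|<1 on (-1.2250, 0).

(-1.2250, 0).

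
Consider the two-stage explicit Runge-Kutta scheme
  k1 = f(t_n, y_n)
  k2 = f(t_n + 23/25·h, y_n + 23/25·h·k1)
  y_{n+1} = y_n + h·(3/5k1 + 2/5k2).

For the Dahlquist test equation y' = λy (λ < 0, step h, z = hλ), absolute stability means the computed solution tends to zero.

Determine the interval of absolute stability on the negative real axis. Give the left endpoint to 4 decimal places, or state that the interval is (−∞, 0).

Test eqn y'=λy, z=hλ:
  k1=λy_n ⇒ h·k1=z·y_n;  k2=λ(1+23/25z)y_n ⇒ h·k2=z(1+23/25z)y_n
  y_{n+1}/y_n = 1 + 3/5z + 2/5z(1+23/25z) = 1 + z + 46/125z²
  so R(z) = 1 + z + 46/125z².

Find x<0 with |R(x)|<1.
x=-0.68: |R|=0.4902
R=1: x+46/125x²=0 ⇒ x=−125/46=-2.7174; min R=1−1/(4·46/125)=0.3207>−1
Confirm numerically:
  x=-2.099: |R|=0.52233 <1
  x=-1.933: |R|=0.44203 <1
  x=-1.505: |R|=0.32853 <1
  x=-1.304: |R|=0.32175 <1
  x=-2.934: |R|=1.23388 >1
  x=-2.827: |R|=1.11403 >1
  x=-2.748: |R|=1.03095 >1
Stable set (-2.7174, 0).

z∈(-2.7174,0).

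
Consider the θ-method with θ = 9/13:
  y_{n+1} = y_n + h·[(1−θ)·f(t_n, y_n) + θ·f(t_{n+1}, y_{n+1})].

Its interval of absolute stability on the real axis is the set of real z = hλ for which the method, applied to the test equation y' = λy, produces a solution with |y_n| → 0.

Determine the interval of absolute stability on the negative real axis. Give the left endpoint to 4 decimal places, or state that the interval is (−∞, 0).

Test eqn y'=λy, z=hλ:
  y_{n+1} = y_n + z·[4/13·y_n + 9/13·y_{n+1}] ⇒ (1 − 9/13z)y_{n+1} = (1 + 4/13z)y_n
  so R(z) = (1 + 4/13z)/(1 − 9/13z).

Boundary: |R(x)|=1, x<0.
x=-1.15: |R|=0.3597
x=-2: |R|=0.1613
x=-10: |R|=0.2621
x=-100: |R|=0.4239
θ=9/13≥1/2 ⇒ |1+4/13x|<|1−9/13x| ∀x<0 ⇒ stable on all of ℝ⁻.

unbounded; (−∞, 0).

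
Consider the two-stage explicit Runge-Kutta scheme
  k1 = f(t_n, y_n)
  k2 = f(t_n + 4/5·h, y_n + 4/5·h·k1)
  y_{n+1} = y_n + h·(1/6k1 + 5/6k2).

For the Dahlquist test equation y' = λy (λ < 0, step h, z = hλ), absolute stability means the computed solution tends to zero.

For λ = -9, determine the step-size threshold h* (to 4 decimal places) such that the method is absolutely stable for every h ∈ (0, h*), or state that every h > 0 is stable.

(-1.5000,0); λ=-9 ⇒ h* = (3/2)/9 = 0.1667.

With y'=λy (z=hλ):
  k1=λy_n ⇒ h·k1=z·y_n;  k2=λ(1+4/5z)y_n ⇒ h·k2=z(1+4/5z)y_n
  y_{n+1}/y_n = 1 + 1/6z + 5/6z(1+4/5z) = 1 + z + 2/3z²
  ⇒ R(z) = 1 + z + 2/3z².

Find x<0 with |R(x)|<1.
x=-1.19: |R|=0.7541
R=1: x+2/3x²=0 ⇒ x=−3/2=-1.5000; min R=1−1/(4·2/3)=0.6250>−1
Confirm numerically:
  x=-1.460: |R|=0.96107 <1
  x=-1.408: |R|=0.91364 <1
  x=-1.391: |R|=0.89892 <1
  x=-0.661: |R|=0.63028 <1
  x=-2.013: |R|=1.68845 >1
  x=-1.669: |R|=1.18804 >1
Interval (-1.5000, 0).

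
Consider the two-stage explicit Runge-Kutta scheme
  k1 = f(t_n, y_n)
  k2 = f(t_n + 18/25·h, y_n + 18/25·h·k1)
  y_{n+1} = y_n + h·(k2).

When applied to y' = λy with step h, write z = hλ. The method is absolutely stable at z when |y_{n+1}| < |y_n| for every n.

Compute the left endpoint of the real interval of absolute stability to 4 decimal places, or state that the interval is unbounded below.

left endpoint -1.3889.

Set f=λy, z=hλ:
  k1=λy_n ⇒ h·k1=z·y_n;  k2=λ(1+18/25z)y_n ⇒ h·k2=z(1+18/25z)y_n
  y_{n+1}/y_n = 1 + z(1+18/25z) = 1 + z + 18/25z²
  Hence R(z) = 1 + z + 18/25z².

Boundary: |R(x)|=1, x<0.
x=-1.03: |R|=0.7338
R=1: x+18/25x²=0 ⇒ x=−25/18=-1.3889; min R=1−1/(4·18/25)=0.6528>−1
Confirm numerically:
  x=-0.827: |R|=0.66543 <1
  x=-0.824: |R|=0.66486 <1
  x=-0.584: |R|=0.66156 <1
  x=-1.876: |R|=1.65795 >1
  x=-1.861: |R|=1.63259 >1
  x=-1.685: |R|=1.35924 >1
Stable set (-1.3889, 0).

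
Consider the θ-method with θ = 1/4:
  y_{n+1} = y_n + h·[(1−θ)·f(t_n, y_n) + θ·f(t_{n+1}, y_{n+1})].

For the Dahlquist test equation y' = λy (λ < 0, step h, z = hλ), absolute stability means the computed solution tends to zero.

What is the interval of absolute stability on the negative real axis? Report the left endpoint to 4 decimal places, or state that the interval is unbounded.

Set f=λy, z=hλ:
  y_{n+1} = y_n + z·[3/4·y_n + 1/4·y_{n+1}] ⇒ (1 − 1/4z)y_{n+1} = (1 + 3/4z)y_n
  R(z) = (1 + 3/4z)/(1 − 1/4z).

Solve |R(x)|<1 on ℝ⁻.
x=-1.75: |R|=0.2174
R=−1: 1+3/4x = −1+1/4x ⇒ -1/2x=2 ⇒ x=2/(-1/2)=-4.0000
Confirm numerically:
  x=-3.023: |R|=0.72177 <1
  x=-2.740: |R|=0.62611 <1
  x=-2.668: |R|=0.60048 <1
  x=-1.990: |R|=0.32888 <1
  x=-4.489: |R|=1.11521 >1
  x=-4.428: |R|=1.10157 >1
Stable set (-4.0000, 0).

(-4.0000, 0).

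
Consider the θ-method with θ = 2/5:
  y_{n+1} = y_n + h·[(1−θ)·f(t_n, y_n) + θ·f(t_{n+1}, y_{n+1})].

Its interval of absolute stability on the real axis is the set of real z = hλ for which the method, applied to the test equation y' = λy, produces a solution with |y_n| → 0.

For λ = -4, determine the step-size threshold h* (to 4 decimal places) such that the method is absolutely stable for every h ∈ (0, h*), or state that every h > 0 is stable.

(-10.0000,0); λ=-4 ⇒ h* = (10)/4 = 2.5000.

On y'=λy, z=hλ:
  y_{n+1} = y_n + z·[3/5·y_n + 2/5·y_{n+1}] ⇒ (1 − 2/5z)y_{n+1} = (1 + 3/5z)y_n
  Hence R(z) = (1 + 3/5z)/(1 − 2/5z).

Need |R(x)|<1, x<0.
x=-1.78: |R|=0.0397
R=−1: 1+3/5x = −1+2/5x ⇒ -1/5x=2 ⇒ x=2/(-1/5)=-10.0000
Confirm numerically:
  x=-8.329: |R|=0.92285 <1
  x=-5.197: |R|=0.68800 <1
  x=-4.279: |R|=0.57804 <1
  x=-10.595: |R|=1.02272 >1
  x=-10.387: |R|=1.01502 >1
  x=-10.087: |R|=1.00346 >1
Interval (-10.0000, 0).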